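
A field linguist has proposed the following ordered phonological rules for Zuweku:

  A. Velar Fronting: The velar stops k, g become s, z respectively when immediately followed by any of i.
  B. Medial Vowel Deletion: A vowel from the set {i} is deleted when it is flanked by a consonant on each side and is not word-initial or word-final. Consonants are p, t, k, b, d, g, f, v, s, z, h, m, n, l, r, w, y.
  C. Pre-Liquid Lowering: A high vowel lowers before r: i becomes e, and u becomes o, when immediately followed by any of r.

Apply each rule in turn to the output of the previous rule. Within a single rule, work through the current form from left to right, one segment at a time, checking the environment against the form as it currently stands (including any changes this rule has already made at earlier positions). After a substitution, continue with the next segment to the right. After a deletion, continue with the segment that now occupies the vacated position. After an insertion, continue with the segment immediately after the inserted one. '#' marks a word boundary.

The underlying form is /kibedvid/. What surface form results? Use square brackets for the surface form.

A Velar Fronting: [kibedvid] → [sibedvid]
B Medial Vowel Deletion: [sibedvid] → [sbedvd]
C Pre-Liquid Lowering: no change — [sbedvd]

[sbedvd]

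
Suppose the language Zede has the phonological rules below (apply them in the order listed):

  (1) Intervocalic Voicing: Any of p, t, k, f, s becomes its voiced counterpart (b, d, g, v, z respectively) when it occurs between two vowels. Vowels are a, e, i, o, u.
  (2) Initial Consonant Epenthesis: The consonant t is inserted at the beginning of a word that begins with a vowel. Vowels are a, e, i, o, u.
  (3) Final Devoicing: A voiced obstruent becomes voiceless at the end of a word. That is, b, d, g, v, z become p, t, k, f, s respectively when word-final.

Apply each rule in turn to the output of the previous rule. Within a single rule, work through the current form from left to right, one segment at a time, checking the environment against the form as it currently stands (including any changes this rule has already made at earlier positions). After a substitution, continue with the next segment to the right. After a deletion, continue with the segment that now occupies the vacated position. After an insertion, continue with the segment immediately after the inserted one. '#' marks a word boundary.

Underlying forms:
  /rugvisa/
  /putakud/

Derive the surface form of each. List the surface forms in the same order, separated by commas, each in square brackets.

/rugvisa/:
  (1) Intervocalic Voicing: [rugvisa] → [rugviza]
  (2) Initial Consonant Epenthesis: no change — [rugviza]
  (3) Final Devoicing: no change — [rugviza]
/putakud/:
  (1) Intervocalic Voicing: [putakud] → [pudagud]
  (2) Initial Consonant Epenthesis: no change — [pudagud]
  (3) Final Devoicing: [pudagud] → [pudagut]

[rugviza], [pudagut]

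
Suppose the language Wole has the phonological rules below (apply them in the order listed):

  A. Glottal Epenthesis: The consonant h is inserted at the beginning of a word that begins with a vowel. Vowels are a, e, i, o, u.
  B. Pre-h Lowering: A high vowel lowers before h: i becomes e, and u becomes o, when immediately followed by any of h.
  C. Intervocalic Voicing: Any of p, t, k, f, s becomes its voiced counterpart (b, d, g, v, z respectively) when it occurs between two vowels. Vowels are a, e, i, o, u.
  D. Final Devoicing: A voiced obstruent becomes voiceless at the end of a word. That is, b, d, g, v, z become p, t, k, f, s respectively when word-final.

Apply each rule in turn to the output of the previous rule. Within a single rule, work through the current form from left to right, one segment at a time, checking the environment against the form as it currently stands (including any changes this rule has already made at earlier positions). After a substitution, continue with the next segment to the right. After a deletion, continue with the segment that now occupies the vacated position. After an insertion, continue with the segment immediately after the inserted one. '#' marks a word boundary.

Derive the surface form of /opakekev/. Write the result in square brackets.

[hobagegef]

A Glottal Epenthesis: [opakekev] → [hopakekev]
B Pre-h Lowering: no change — [hopakekev]
C Intervocalic Voicing: [hopakekev] → [hobagegev]
D Final Devoicing: [hobagegev] → [hobagegef]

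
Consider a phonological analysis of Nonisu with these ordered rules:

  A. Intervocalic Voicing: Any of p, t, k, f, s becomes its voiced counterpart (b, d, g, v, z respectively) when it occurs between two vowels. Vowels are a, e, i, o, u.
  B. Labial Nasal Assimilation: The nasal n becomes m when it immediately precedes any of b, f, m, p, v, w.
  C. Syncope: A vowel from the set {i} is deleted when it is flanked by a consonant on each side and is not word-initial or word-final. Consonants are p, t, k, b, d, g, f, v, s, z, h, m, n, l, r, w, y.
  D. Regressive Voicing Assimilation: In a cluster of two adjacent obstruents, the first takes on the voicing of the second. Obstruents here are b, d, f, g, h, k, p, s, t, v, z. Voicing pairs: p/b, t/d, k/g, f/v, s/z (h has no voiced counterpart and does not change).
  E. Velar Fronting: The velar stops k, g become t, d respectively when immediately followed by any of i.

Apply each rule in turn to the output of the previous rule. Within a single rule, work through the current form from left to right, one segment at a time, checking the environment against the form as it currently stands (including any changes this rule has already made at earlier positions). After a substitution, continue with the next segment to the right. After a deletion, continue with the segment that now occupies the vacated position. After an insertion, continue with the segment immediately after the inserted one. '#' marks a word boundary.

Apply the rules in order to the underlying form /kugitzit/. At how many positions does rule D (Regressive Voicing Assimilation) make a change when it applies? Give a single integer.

3

A Intervocalic Voicing: no change — [kugitzit]
B Labial Nasal Assimilation: no change — [kugitzit]
C Syncope: [kugitzit] → [kugtzt]
D Regressive Voicing Assimilation: [kugtzt] → [kukdst]
E Velar Fronting: no change — [kukdst]
Rule D changed 3 position(s).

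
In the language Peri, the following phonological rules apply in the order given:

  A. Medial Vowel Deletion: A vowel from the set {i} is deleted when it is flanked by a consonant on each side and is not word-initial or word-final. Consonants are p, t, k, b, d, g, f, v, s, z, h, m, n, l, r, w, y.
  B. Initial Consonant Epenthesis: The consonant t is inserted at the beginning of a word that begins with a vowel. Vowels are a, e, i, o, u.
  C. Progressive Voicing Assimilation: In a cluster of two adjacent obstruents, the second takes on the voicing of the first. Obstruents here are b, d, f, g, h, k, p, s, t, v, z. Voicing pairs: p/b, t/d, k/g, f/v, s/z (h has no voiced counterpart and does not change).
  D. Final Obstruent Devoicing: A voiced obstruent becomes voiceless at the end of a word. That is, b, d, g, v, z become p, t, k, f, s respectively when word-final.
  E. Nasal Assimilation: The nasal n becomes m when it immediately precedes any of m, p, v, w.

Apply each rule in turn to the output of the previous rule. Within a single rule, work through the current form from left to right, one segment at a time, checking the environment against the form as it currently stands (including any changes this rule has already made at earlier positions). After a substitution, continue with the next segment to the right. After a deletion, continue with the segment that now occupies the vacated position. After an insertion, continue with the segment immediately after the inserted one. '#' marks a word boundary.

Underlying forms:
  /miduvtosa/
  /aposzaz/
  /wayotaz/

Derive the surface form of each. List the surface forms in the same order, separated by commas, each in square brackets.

[mduvdosa], [tapossas], [wayotas]

/miduvtosa/:
  A Medial Vowel Deletion: [miduvtosa] → [mduvtosa]
  B Initial Consonant Epenthesis: no change — [mduvtosa]
  C Progressive Voicing Assimilation: [mduvtosa] → [mduvdosa]
  D Final Obstruent Devoicing: no change — [mduvdosa]
  E Nasal Assimilation: no change — [mduvdosa]
/aposzaz/:
  A Medial Vowel Deletion: no change — [aposzaz]
  B Initial Consonant Epenthesis: [aposzaz] → [taposzaz]
  C Progressive Voicing Assimilation: [taposzaz] → [tapossaz]
  D Final Obstruent Devoicing: [tapossaz] → [tapossas]
  E Nasal Assimilation: no change — [tapossas]
/wayotaz/:
  A Medial Vowel Deletion: no change — [wayotaz]
  B Initial Consonant Epenthesis: no change — [wayotaz]
  C Progressive Voicing Assimilation: no change — [wayotaz]
  D Final Obstruent Devoicing: [wayotaz] → [wayotas]
  E Nasal Assimilation: no change — [wayotas]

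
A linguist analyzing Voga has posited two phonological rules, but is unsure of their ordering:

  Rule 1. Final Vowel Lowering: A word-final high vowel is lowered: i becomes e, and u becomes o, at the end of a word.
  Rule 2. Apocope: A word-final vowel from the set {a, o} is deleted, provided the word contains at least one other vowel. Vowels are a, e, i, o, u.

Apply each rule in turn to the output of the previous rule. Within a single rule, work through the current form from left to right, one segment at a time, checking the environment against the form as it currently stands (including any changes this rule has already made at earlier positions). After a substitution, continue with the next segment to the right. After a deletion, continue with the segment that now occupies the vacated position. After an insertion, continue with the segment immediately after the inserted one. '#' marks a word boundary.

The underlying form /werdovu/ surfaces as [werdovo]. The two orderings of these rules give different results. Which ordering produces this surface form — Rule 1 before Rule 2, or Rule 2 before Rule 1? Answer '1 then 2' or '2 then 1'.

Order 1 then 2:
  1 Final Vowel Lowering: [werdovu] → [werdovo]
  2 Apocope: [werdovo] → [werdov]
  result: [werdov]
Order 2 then 1:
  2 Apocope: no change — [werdovu]
  1 Final Vowel Lowering: [werdovu] → [werdovo]
  result: [werdovo]

2 then 1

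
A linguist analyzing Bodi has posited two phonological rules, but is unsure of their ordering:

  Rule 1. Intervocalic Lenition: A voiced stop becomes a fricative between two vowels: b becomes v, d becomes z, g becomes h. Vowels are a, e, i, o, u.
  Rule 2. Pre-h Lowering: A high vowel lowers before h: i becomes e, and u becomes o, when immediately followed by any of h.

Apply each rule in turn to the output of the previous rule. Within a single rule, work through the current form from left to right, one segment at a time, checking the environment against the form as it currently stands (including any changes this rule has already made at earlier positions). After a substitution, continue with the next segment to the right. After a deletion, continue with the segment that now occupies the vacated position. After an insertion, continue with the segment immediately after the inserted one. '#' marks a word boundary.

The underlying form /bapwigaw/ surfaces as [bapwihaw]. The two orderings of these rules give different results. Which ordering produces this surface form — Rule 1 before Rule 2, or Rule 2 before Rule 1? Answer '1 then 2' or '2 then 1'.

Order 1 then 2:
  1 Intervocalic Lenition: [bapwigaw] → [bapwihaw]
  2 Pre-h Lowering: [bapwihaw] → [bapwehaw]
  result: [bapwehaw]
Order 2 then 1:
  2 Pre-h Lowering: no change — [bapwigaw]
  1 Intervocalic Lenition: [bapwigaw] → [bapwihaw]
  result: [bapwihaw]

2 then 1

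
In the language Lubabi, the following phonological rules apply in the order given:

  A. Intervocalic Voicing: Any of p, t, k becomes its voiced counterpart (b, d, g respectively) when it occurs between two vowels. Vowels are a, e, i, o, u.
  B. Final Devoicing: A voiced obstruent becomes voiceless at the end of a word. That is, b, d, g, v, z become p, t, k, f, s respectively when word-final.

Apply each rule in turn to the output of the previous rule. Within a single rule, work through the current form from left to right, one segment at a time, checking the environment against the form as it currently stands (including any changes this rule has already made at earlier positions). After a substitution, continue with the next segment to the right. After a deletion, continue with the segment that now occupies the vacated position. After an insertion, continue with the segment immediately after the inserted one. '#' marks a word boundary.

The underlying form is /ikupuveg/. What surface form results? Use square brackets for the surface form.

A Intervocalic Voicing: [ikupuveg] → [igubuveg]
B Final Devoicing: [igubuveg] → [igubuvek]

[igubuvek]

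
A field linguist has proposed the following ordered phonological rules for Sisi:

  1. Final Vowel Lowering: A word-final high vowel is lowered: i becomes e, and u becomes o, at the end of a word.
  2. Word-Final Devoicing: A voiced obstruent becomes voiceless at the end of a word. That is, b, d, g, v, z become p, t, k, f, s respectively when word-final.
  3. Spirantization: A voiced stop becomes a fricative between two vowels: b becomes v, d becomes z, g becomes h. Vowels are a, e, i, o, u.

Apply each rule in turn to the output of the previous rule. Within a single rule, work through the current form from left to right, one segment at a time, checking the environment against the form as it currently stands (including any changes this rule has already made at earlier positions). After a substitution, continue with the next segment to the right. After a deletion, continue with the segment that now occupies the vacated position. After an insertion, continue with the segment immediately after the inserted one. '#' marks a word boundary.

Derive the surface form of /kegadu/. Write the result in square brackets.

[kehazo]

1 Final Vowel Lowering: [kegadu] → [kegado]
2 Word-Final Devoicing: no change — [kegado]
3 Spirantization: [kegado] → [kehazo]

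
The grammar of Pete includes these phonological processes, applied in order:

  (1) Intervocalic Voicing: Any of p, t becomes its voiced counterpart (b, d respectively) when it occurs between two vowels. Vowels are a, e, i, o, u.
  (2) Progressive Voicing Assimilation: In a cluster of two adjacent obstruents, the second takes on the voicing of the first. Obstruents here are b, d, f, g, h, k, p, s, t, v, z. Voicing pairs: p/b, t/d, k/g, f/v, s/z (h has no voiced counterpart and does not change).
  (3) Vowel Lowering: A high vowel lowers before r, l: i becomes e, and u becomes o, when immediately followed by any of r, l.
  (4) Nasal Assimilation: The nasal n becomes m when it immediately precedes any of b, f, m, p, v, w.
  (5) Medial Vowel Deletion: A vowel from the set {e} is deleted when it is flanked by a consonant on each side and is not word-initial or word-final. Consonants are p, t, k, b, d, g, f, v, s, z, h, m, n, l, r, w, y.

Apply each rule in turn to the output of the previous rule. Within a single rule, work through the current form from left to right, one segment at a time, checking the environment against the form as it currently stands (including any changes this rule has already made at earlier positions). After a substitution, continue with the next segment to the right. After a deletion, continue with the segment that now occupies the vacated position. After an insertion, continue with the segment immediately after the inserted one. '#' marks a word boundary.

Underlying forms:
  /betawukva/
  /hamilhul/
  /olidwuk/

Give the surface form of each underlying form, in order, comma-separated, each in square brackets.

[bdawukfa], [hamlhol], [olidwuk]

/betawukva/:
  (1) Intervocalic Voicing: [betawukva] → [bedawukva]
  (2) Progressive Voicing Assimilation: [bedawukva] → [bedawukfa]
  (3) Vowel Lowering: no change — [bedawukfa]
  (4) Nasal Assimilation: no change — [bedawukfa]
  (5) Medial Vowel Deletion: [bedawukfa] → [bdawukfa]
/hamilhul/:
  (1) Intervocalic Voicing: no change — [hamilhul]
  (2) Progressive Voicing Assimilation: no change — [hamilhul]
  (3) Vowel Lowering: [hamilhul] → [hamelhol]
  (4) Nasal Assimilation: no change — [hamelhol]
  (5) Medial Vowel Deletion: [hamelhol] → [hamlhol]
/olidwuk/:
  (1) Intervocalic Voicing: no change — [olidwuk]
  (2) Progressive Voicing Assimilation: no change — [olidwuk]
  (3) Vowel Lowering: no change — [olidwuk]
  (4) Nasal Assimilation: no change — [olidwuk]
  (5) Medial Vowel Deletion: no change — [olidwuk]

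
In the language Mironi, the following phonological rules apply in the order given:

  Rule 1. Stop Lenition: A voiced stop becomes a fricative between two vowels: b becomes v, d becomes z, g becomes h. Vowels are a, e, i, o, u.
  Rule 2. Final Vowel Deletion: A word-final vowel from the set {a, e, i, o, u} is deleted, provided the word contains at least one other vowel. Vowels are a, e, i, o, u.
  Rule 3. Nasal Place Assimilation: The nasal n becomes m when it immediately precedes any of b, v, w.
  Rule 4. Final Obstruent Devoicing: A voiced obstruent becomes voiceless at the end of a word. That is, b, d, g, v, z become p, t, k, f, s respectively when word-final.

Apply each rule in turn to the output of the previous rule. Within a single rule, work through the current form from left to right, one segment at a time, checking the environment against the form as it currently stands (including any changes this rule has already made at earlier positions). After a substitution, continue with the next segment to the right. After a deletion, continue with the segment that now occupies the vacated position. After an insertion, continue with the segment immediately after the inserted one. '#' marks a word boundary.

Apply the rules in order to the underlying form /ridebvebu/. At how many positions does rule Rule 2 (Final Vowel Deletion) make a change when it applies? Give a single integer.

1

Rule 1 Stop Lenition: [ridebvebu] → [rizebvevu]
Rule 2 Final Vowel Deletion: [rizebvevu] → [rizebvev]
Rule 3 Nasal Place Assimilation: no change — [rizebvev]
Rule 4 Final Obstruent Devoicing: [rizebvev] → [rizebvef]
Rule Rule 2 changed 1 position(s).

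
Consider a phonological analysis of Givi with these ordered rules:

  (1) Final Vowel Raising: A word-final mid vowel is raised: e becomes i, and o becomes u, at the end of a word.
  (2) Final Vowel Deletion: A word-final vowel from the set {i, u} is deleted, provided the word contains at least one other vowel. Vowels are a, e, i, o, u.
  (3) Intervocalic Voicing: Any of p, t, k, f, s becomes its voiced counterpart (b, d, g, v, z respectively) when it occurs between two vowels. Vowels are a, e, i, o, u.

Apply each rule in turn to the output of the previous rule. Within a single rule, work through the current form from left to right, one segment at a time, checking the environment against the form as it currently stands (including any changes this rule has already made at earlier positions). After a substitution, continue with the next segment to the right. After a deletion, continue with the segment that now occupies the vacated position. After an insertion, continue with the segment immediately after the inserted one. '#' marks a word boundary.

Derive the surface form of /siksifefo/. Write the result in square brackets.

[siksivef]

(1) Final Vowel Raising: [siksifefo] → [siksifefu]
(2) Final Vowel Deletion: [siksifefu] → [siksifef]
(3) Intervocalic Voicing: [siksifef] → [siksivef]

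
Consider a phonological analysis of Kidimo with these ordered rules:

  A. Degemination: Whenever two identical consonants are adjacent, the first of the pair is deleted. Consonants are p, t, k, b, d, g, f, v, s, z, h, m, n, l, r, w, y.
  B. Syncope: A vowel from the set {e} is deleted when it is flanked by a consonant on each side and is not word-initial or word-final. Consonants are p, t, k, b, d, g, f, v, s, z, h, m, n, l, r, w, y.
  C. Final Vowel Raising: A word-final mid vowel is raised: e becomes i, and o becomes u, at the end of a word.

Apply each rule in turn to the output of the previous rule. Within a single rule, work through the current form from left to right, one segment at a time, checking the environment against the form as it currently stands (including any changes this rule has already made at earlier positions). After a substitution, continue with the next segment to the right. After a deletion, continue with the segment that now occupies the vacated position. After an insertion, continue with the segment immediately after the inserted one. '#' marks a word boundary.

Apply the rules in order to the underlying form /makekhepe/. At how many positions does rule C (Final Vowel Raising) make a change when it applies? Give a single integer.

A Degemination: no change — [makekhepe]
B Syncope: [makekhepe] → [makkhpe]
C Final Vowel Raising: [makkhpe] → [makkhpi]
Rule C changed 1 position(s).

1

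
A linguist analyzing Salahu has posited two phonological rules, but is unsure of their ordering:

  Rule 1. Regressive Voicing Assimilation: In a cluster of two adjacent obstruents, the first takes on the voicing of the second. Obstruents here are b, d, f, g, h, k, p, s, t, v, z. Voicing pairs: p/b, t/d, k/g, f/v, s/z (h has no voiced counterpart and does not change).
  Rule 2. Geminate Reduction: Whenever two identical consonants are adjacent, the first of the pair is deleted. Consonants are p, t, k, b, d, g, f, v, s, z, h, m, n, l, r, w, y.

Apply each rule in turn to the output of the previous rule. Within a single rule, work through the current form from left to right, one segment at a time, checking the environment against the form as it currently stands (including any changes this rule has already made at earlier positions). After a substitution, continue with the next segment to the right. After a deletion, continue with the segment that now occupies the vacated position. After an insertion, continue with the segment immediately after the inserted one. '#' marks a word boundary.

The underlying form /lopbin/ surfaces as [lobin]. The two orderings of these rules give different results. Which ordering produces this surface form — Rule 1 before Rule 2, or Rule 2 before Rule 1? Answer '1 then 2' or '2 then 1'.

Order 1 then 2:
  1 Regressive Voicing Assimilation: [lopbin] → [lobbin]
  2 Geminate Reduction: [lobbin] → [lobin]
  result: [lobin]
Order 2 then 1:
  2 Geminate Reduction: no change — [lopbin]
  1 Regressive Voicing Assimilation: [lopbin] → [lobbin]
  result: [lobbin]

1 then 2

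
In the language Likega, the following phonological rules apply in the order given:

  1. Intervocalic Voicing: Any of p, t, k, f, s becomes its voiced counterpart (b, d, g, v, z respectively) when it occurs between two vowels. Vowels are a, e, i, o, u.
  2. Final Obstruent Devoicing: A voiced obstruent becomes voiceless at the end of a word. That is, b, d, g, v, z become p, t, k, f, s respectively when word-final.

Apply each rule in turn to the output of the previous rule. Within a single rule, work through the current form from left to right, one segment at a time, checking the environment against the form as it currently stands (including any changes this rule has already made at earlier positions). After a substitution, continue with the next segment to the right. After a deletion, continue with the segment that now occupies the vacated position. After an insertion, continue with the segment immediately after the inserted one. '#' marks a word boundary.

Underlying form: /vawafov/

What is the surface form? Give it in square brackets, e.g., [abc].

[vawavof]

1 Intervocalic Voicing: [vawafov] → [vawavov]
2 Final Obstruent Devoicing: [vawavov] → [vawavof]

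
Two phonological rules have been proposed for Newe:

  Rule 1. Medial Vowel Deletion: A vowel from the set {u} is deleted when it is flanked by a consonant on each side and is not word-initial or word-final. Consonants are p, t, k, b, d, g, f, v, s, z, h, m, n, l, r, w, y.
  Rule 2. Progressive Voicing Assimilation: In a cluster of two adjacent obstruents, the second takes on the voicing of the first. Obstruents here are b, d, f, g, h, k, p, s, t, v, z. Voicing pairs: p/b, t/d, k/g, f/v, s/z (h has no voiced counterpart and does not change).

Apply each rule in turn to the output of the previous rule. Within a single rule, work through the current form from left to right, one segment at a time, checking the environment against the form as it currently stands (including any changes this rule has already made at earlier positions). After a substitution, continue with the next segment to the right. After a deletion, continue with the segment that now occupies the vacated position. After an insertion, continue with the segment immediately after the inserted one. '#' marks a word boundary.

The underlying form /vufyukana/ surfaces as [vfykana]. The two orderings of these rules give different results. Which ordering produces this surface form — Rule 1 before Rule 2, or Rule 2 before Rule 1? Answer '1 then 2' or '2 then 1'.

2 then 1

Order 1 then 2:
  1 Medial Vowel Deletion: [vufyukana] → [vfykana]
  2 Progressive Voicing Assimilation: [vfykana] → [vvykana]
  result: [vvykana]
Order 2 then 1:
  2 Progressive Voicing Assimilation: no change — [vufyukana]
  1 Medial Vowel Deletion: [vufyukana] → [vfykana]
  result: [vfykana]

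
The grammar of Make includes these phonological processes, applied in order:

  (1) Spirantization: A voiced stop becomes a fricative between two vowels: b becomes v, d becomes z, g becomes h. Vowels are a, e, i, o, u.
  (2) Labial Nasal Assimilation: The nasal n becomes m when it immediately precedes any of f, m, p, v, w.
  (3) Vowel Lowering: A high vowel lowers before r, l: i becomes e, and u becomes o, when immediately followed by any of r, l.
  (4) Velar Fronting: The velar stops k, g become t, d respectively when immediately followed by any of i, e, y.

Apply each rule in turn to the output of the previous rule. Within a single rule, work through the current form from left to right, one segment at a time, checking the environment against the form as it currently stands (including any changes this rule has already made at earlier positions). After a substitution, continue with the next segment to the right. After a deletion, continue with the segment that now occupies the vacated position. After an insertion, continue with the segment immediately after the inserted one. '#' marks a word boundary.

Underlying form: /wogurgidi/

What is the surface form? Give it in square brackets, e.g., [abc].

[wohordizi]

(1) Spirantization: [wogurgidi] → [wohurgizi]
(2) Labial Nasal Assimilation: no change — [wohurgizi]
(3) Vowel Lowering: [wohurgizi] → [wohorgizi]
(4) Velar Fronting: [wohorgizi] → [wohordizi]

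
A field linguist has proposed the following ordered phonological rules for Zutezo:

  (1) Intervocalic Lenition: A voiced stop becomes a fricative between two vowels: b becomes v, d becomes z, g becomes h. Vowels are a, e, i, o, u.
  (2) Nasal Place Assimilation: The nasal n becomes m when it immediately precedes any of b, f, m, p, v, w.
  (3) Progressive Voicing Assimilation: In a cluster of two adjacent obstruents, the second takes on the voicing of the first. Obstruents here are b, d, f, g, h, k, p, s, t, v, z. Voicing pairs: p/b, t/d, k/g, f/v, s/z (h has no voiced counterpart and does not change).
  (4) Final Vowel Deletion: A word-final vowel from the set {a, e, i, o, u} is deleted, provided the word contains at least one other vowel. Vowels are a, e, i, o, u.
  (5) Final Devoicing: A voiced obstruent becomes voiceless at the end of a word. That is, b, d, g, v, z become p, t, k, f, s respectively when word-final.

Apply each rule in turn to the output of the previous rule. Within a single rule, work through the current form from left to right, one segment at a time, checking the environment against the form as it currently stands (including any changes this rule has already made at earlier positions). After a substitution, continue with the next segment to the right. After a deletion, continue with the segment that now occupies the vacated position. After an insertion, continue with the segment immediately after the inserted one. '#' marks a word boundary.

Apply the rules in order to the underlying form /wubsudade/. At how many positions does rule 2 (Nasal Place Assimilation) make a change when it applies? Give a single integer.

0

(1) Intervocalic Lenition: [wubsudade] → [wubsuzaze]
(2) Nasal Place Assimilation: no change — [wubsuzaze]
(3) Progressive Voicing Assimilation: [wubsuzaze] → [wubzuzaze]
(4) Final Vowel Deletion: [wubzuzaze] → [wubzuzaz]
(5) Final Devoicing: [wubzuzaz] → [wubzuzas]
Rule 2 changed 0 position(s).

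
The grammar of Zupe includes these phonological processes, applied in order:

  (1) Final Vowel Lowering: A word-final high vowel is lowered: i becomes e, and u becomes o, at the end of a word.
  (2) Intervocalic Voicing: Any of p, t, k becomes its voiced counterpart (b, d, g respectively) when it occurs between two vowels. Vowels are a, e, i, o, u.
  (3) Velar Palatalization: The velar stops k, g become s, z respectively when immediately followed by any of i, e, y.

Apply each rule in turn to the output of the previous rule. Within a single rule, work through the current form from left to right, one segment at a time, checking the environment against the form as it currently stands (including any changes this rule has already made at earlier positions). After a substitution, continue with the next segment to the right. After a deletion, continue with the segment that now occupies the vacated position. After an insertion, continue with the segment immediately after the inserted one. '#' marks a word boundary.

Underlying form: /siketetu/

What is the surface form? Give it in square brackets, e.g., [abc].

(1) Final Vowel Lowering: [siketetu] → [siketeto]
(2) Intervocalic Voicing: [siketeto] → [sigededo]
(3) Velar Palatalization: [sigededo] → [sizededo]

[sizededo]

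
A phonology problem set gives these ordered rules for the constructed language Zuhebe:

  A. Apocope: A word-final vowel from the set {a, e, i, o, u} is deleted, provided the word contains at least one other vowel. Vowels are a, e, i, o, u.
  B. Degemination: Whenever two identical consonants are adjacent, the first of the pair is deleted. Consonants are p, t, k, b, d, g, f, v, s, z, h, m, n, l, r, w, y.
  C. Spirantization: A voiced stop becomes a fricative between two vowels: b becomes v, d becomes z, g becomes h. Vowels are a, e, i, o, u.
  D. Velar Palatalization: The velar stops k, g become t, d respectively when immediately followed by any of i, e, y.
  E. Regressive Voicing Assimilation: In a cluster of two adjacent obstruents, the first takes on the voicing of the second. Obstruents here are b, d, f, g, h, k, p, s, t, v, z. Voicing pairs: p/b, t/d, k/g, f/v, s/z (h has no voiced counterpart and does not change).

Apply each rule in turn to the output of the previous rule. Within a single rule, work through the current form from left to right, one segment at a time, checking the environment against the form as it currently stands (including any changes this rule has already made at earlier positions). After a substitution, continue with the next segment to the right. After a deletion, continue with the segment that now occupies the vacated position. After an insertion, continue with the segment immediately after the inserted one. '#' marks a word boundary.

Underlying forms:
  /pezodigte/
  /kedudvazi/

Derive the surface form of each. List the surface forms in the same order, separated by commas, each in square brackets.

[pezozikt], [tezudvaz]

/pezodigte/:
  A Apocope: [pezodigte] → [pezodigt]
  B Degemination: no change — [pezodigt]
  C Spirantization: [pezodigt] → [pezozigt]
  D Velar Palatalization: no change — [pezozigt]
  E Regressive Voicing Assimilation: [pezozigt] → [pezozikt]
/kedudvazi/:
  A Apocope: [kedudvazi] → [kedudvaz]
  B Degemination: no change — [kedudvaz]
  C Spirantization: [kedudvaz] → [kezudvaz]
  D Velar Palatalization: [kezudvaz] → [tezudvaz]
  E Regressive Voicing Assimilation: no change — [tezudvaz]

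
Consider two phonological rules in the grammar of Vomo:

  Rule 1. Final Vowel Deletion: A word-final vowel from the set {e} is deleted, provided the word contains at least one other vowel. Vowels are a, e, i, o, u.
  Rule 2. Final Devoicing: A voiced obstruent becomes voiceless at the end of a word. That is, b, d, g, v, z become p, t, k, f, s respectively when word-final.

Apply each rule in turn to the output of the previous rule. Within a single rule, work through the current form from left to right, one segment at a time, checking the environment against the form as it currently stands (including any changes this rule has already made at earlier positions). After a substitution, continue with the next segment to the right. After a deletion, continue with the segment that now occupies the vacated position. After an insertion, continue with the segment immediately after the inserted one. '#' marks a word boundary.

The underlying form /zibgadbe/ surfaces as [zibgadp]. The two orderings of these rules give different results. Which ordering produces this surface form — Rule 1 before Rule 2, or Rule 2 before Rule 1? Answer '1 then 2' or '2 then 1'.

Order 1 then 2:
  1 Final Vowel Deletion: [zibgadbe] → [zibgadb]
  2 Final Devoicing: [zibgadb] → [zibgadp]
  result: [zibgadp]
Order 2 then 1:
  2 Final Devoicing: no change — [zibgadbe]
  1 Final Vowel Deletion: [zibgadbe] → [zibgadb]
  result: [zibgadb]

1 then 2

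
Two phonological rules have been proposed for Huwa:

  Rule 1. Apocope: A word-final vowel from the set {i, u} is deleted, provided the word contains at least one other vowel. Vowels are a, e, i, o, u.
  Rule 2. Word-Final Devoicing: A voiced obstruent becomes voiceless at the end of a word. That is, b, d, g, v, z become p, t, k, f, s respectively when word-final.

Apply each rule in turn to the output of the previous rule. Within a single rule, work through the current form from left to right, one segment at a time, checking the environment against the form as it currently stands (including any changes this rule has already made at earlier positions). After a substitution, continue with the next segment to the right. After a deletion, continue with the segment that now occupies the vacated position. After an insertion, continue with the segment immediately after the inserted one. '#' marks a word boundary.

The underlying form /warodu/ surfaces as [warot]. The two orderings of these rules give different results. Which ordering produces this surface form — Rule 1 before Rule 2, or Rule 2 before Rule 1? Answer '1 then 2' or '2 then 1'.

Order 1 then 2:
  1 Apocope: [warodu] → [warod]
  2 Word-Final Devoicing: [warod] → [warot]
  result: [warot]
Order 2 then 1:
  2 Word-Final Devoicing: no change — [warodu]
  1 Apocope: [warodu] → [warod]
  result: [warod]

1 then 2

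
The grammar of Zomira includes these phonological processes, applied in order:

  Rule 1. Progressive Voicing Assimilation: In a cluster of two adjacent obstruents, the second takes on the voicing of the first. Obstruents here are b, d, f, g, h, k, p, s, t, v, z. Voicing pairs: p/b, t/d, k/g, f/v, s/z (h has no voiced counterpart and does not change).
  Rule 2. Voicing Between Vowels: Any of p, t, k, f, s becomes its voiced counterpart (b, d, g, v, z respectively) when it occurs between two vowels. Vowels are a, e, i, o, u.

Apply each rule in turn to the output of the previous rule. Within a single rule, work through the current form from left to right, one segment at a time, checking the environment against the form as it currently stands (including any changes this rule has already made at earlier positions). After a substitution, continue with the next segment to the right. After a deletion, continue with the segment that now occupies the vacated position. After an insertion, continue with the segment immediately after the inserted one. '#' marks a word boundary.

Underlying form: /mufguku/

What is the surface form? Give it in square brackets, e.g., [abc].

[mufkugu]

Rule 1 Progressive Voicing Assimilation: [mufguku] → [mufkuku]
Rule 2 Voicing Between Vowels: [mufkuku] → [mufkugu]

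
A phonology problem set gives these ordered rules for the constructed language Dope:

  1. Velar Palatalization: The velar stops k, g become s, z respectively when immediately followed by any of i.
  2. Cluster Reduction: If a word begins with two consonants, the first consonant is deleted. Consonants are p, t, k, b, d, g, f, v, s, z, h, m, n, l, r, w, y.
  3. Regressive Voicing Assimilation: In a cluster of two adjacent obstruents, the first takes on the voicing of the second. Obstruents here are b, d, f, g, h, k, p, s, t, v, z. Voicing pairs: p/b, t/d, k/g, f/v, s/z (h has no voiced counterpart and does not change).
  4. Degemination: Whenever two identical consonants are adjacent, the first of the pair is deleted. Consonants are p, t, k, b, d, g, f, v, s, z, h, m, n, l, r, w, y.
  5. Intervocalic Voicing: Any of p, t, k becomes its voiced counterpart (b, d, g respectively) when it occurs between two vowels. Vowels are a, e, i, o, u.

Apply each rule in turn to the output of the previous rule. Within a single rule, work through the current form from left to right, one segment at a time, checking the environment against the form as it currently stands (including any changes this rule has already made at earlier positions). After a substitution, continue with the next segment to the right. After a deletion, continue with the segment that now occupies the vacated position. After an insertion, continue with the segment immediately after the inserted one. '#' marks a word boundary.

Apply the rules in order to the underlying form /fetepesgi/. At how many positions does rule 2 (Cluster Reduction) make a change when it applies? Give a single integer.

0

1 Velar Palatalization: [fetepesgi] → [fetepeszi]
2 Cluster Reduction: no change — [fetepeszi]
3 Regressive Voicing Assimilation: [fetepeszi] → [fetepezzi]
4 Degemination: [fetepezzi] → [fetepezi]
5 Intervocalic Voicing: [fetepezi] → [fedebezi]
Rule 2 changed 0 position(s).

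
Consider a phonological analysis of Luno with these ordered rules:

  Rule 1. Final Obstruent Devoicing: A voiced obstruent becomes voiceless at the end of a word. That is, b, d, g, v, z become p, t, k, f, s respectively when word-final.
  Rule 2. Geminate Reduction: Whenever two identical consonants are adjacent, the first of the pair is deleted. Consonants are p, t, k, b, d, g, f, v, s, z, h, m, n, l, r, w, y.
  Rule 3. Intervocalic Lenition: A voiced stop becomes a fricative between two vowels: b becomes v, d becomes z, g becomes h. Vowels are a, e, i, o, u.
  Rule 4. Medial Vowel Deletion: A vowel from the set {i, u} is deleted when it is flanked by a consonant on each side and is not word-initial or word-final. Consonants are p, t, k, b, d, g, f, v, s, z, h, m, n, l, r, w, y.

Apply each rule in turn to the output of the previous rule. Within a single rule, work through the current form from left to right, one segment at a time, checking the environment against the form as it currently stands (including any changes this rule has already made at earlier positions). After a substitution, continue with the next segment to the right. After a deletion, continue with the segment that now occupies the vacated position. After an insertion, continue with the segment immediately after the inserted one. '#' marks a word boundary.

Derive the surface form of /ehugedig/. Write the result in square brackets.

[ehhezk]

Rule 1 Final Obstruent Devoicing: [ehugedig] → [ehugedik]
Rule 2 Geminate Reduction: no change — [ehugedik]
Rule 3 Intervocalic Lenition: [ehugedik] → [ehuhezik]
Rule 4 Medial Vowel Deletion: [ehuhezik] → [ehhezk]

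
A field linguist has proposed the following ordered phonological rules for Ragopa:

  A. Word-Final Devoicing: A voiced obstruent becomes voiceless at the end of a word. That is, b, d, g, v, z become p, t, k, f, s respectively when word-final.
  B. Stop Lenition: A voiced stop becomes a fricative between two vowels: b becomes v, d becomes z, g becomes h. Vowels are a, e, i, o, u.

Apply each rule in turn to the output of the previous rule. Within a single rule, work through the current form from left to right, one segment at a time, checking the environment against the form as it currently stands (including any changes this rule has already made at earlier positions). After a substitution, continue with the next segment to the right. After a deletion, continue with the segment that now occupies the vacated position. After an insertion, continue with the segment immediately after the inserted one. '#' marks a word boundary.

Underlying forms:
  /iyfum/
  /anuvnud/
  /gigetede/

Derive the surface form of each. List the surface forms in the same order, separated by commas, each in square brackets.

/iyfum/:
  A Word-Final Devoicing: no change — [iyfum]
  B Stop Lenition: no change — [iyfum]
/anuvnud/:
  A Word-Final Devoicing: [anuvnud] → [anuvnut]
  B Stop Lenition: no change — [anuvnut]
/gigetede/:
  A Word-Final Devoicing: no change — [gigetede]
  B Stop Lenition: [gigetede] → [giheteze]

[iyfum], [anuvnut], [giheteze]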